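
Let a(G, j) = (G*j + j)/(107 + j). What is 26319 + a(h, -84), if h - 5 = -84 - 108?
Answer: 620961/23 ≈ 26998.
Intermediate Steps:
h = -187 (h = 5 + (-84 - 108) = 5 - 192 = -187)
a(G, j) = (j + G*j)/(107 + j)
26319 + a(h, -84) = 26319 - 84*(1 - 187)/(107 - 84) = 26319 - 84*(-186)/23 = 26319 - 84*1/23*(-186) = 26319 + 15624/23 = 620961/23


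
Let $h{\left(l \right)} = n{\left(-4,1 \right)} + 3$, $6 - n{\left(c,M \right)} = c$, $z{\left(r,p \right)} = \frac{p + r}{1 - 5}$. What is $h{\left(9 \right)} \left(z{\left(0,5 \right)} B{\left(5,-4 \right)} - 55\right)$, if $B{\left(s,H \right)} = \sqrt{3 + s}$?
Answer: $-715 - \frac{65 \sqrt{2}}{2} \approx -760.96$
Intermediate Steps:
$z{\left(r,p \right)} = - \frac{p}{4} - \frac{r}{4}$ ($z{\left(r,p \right)} = \frac{p + r}{-4} = \left(p + r\right) \left(- \frac{1}{4}\right) = - \frac{p}{4} - \frac{r}{4}$)
$n{\left(c,M \right)} = 6 - c$
$h{\left(l \right)} = 13$ ($h{\left(l \right)} = \left(6 - -4\right) + 3 = \left(6 + 4\right) + 3 = 10 + 3 = 13$)
$h{\left(9 \right)} \left(z{\left(0,5 \right)} B{\left(5,-4 \right)} - 55\right) = 13 \left(\left(\left(- \frac{1}{4}\right) 5 - 0\right) \sqrt{3 + 5} - 55\right) = 13 \left(\left(- \frac{5}{4} + 0\right) \sqrt{8} - 55\right) = 13 \left(- \frac{5 \cdot 2 \sqrt{2}}{4} - 55\right) = 13 \left(- \frac{5 \sqrt{2}}{2} - 55\right) = 13 \left(-55 - \frac{5 \sqrt{2}}{2}\right) = -715 - \frac{65 \sqrt{2}}{2}$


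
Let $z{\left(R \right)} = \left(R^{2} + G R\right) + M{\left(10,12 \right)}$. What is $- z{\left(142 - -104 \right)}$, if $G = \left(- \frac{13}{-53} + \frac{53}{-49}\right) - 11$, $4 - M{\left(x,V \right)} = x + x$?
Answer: $- \frac{149556706}{2597} \approx -57588.0$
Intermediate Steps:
$M{\left(x,V \right)} = 4 - 2 x$ ($M{\left(x,V \right)} = 4 - \left(x + x\right) = 4 - 2 x$)
$G = - \frac{30739}{2597}$ ($G = \left(\left(-13\right) \left(- \frac{1}{53}\right) + 53 \left(- \frac{1}{49}\right)\right) - 11 = \left(\frac{13}{53} - \frac{53}{49}\right) - 11 = - \frac{2172}{2597} - 11 = - \frac{30739}{2597} \approx -11.836$)
$z{\left(R \right)} = -16 + R^{2} - \frac{30739 R}{2597}$ ($z{\left(R \right)} = \left(R^{2} - \frac{30739 R}{2597}\right) + \left(4 - 20\right) = \left(R^{2} - \frac{30739 R}{2597}\right) - 16 = -16 + R^{2} - \frac{30739 R}{2597}$)
$- z{\left(142 - -104 \right)} = - (-16 + \left(142 - -104\right)^{2} - \frac{30739 \left(142 - -104\right)}{2597}) = - (-16 + \left(142 + 104\right)^{2} - \frac{30739 \left(142 + 104\right)}{2597}) = - (-16 + 246^{2} - \frac{7561794}{2597}) = - (-16 + 60516 - \frac{7561794}{2597}) = \left(-1\right) \frac{149556706}{2597} = - \frac{149556706}{2597}$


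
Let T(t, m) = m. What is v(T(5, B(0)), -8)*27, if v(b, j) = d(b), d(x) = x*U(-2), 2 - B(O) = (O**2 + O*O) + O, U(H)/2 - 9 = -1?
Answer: 864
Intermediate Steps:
U(H) = 16 (U(H) = 18 + 2*(-1) = 18 - 2 = 16)
B(O) = 2 - O - 2*O**2 (B(O) = 2 - ((O**2 + O*O) + O) = 2 - ((O**2 + O**2) + O) = 2 - (2*O**2 + O) = 2 - (O + 2*O**2) = 2 + (-O - 2*O**2) = 2 - O - 2*O**2)
d(x) = 16*x (d(x) = x*16 = 16*x)
v(b, j) = 16*b
v(T(5, B(0)), -8)*27 = (16*(2 - 1*0 - 2*0**2))*27 = (16*(2 + 0 - 2*0))*27 = (16*(2 + 0 + 0))*27 = (16*2)*27 = 32*27 = 864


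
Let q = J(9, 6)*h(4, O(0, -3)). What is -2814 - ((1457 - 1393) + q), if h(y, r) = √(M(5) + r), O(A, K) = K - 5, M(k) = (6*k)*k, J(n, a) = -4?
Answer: -2878 + 4*√142 ≈ -2830.3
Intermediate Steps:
M(k) = 6*k²
O(A, K) = -5 + K
h(y, r) = √(150 + r) (h(y, r) = √(6*5² + r) = √(6*25 + r) = √(150 + r))
q = -4*√142 (q = -4*√(150 + (-5 - 3)) = -4*√(150 - 8) = -4*√142 ≈ -47.666)
-2814 - ((1457 - 1393) + q) = -2814 - ((1457 - 1393) - 4*√142) = -2814 - (64 - 4*√142) = -2814 + (-64 + 4*√142) = -2878 + 4*√142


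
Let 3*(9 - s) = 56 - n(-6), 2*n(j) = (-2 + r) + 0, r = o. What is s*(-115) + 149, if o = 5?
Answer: 7219/6 ≈ 1203.2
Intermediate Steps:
r = 5
n(j) = 3/2 (n(j) = ((-2 + 5) + 0)/2 = (3 + 0)/2 = (½)*3 = 3/2)
s = -55/6 (s = 9 - (56 - 1*3/2)/3 = 9 - (56 - 3/2)/3 = 9 - ⅓*109/2 = 9 - 109/6 = -55/6 ≈ -9.1667)
s*(-115) + 149 = -55/6*(-115) + 149 = 6325/6 + 149 = 7219/6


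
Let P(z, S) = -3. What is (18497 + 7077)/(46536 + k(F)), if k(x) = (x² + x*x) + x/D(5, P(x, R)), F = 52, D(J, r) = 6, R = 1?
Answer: 38361/77929 ≈ 0.49226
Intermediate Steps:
k(x) = 2*x² + x/6 (k(x) = (x² + x*x) + x/6 = (x² + x²) + x*(⅙) = 2*x² + x/6)
(18497 + 7077)/(46536 + k(F)) = (18497 + 7077)/(46536 + (⅙)*52*(1 + 12*52)) = 25574/(46536 + (⅙)*52*(1 + 624)) = 25574/(46536 + (⅙)*52*625) = 25574/(46536 + 16250/3) = 25574/(155858/3) = 25574*(3/155858) = 38361/77929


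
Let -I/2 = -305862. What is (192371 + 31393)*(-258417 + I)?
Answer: 79057387548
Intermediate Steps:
I = 611724 (I = -2*(-305862) = 611724)
(192371 + 31393)*(-258417 + I) = (192371 + 31393)*(-258417 + 611724) = 223764*353307 = 79057387548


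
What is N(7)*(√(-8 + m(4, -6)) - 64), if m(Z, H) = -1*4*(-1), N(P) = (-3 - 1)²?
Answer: -1024 + 32*I ≈ -1024.0 + 32.0*I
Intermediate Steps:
N(P) = 16 (N(P) = (-4)² = 16)
m(Z, H) = 4 (m(Z, H) = -4*(-1) = 4)
N(7)*(√(-8 + m(4, -6)) - 64) = 16*(√(-8 + 4) - 64) = 16*(√(-4) - 64) = 16*(2*I - 64) = 16*(-64 + 2*I) = -1024 + 32*I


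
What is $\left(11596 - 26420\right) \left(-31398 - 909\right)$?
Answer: $478918968$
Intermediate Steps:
$\left(11596 - 26420\right) \left(-31398 - 909\right) = - 14824 \left(-31398 - 909\right) = \left(-14824\right) \left(-32307\right) = 478918968$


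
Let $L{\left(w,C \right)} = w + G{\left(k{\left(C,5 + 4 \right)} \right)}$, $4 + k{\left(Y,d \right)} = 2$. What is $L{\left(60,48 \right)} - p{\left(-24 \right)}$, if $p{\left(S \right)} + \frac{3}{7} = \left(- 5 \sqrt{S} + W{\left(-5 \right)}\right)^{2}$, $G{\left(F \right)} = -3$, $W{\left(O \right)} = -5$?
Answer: $\frac{4427}{7} - 100 i \sqrt{6} \approx 632.43 - 244.95 i$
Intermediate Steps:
$k{\left(Y,d \right)} = -2$ ($k{\left(Y,d \right)} = -4 + 2 = -2$)
$L{\left(w,C \right)} = -3 + w$ ($L{\left(w,C \right)} = w - 3 = -3 + w$)
$p{\left(S \right)} = - \frac{3}{7} + \left(-5 - 5 \sqrt{S}\right)^{2}$ ($p{\left(S \right)} = - \frac{3}{7} + \left(- 5 \sqrt{S} - 5\right)^{2} = - \frac{3}{7} + \left(-5 - 5 \sqrt{S}\right)^{2}$)
$L{\left(60,48 \right)} - p{\left(-24 \right)} = \left(-3 + 60\right) - \left(- \frac{3}{7} + 25 \left(1 + \sqrt{-24}\right)^{2}\right) = 57 - \left(- \frac{3}{7} + 25 \left(1 + 2 i \sqrt{6}\right)^{2}\right) = 57 + \left(\frac{3}{7} - 25 \left(1 + 2 i \sqrt{6}\right)^{2}\right) = \frac{402}{7} - 25 \left(1 + 2 i \sqrt{6}\right)^{2}$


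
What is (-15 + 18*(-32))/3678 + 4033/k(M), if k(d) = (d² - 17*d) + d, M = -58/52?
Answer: 3339911323/15821530 ≈ 211.10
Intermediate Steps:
M = -29/26 (M = -58*1/52 = -29/26 ≈ -1.1154)
k(d) = d² - 16*d
(-15 + 18*(-32))/3678 + 4033/k(M) = (-15 + 18*(-32))/3678 + 4033/((-29*(-16 - 29/26)/26)) = (-15 - 576)*(1/3678) + 4033/((-29/26*(-445/26))) = -591*1/3678 + 4033/(12905/676) = -197/1226 + 4033*(676/12905) = -197/1226 + 2726308/12905 = 3339911323/15821530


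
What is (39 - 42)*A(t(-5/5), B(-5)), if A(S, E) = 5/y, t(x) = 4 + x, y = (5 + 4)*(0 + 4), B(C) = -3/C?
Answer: -5/12 ≈ -0.41667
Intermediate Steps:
y = 36 (y = 9*4 = 36)
A(S, E) = 5/36
(39 - 42)*A(t(-5/5), B(-5)) = (39 - 42)*(5/36) = -3*5/36 = -5/12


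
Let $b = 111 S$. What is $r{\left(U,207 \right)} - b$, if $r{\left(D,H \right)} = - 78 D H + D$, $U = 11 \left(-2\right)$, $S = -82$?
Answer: $364292$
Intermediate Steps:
$b = -9102$ ($b = 111 \left(-82\right) = -9102$)
$U = -22$
$r{\left(D,H \right)} = D - 78 D H$ ($r{\left(D,H \right)} = - 78 D H + D = D - 78 D H$)
$r{\left(U,207 \right)} - b = - 22 \left(1 - 16146\right) - -9102 = - 22 \left(1 - 16146\right) + 9102 = \left(-22\right) \left(-16145\right) + 9102 = 355190 + 9102 = 364292$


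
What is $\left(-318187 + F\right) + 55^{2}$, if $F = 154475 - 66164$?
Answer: $-226851$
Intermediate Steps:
$F = 88311$
$\left(-318187 + F\right) + 55^{2} = \left(-318187 + 88311\right) + 55^{2} = -229876 + 3025 = -226851$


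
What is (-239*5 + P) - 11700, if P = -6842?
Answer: -19737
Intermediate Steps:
(-239*5 + P) - 11700 = (-239*5 - 6842) - 11700 = (-1195 - 6842) - 11700 = -8037 - 11700 = -19737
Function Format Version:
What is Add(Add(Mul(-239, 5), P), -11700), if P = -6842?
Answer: -19737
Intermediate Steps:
Add(Add(Mul(-239, 5), P), -11700) = Add(Add(Mul(-239, 5), -6842), -11700) = Add(Add(-1195, -6842), -11700) = Add(-8037, -11700) = -19737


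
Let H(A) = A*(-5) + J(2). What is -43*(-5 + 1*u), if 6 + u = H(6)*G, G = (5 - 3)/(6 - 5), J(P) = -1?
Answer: 3139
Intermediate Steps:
H(A) = -1 - 5*A (H(A) = A*(-5) - 1 = -5*A - 1 = -1 - 5*A)
G = 2 (G = 2/1 = 2*1 = 2)
u = -68 (u = -6 + (-1 - 5*6)*2 = -6 + (-1 - 30)*2 = -6 - 31*2 = -6 - 62 = -68)
-43*(-5 + 1*u) = -43*(-5 + 1*(-68)) = -43*(-5 - 68) = -43*(-73) = 3139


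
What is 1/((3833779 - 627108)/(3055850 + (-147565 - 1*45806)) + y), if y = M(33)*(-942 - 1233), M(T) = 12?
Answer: -2862479/74707495229 ≈ -3.8316e-5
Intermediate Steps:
y = -26100 (y = 12*(-942 - 1233) = 12*(-2175) = -26100)
1/((3833779 - 627108)/(3055850 + (-147565 - 1*45806)) + y) = 1/((3833779 - 627108)/(3055850 + (-147565 - 1*45806)) - 26100) = 1/(3206671/(3055850 + (-147565 - 45806)) - 26100) = 1/(3206671/(3055850 - 193371) - 26100) = 1/(3206671/2862479 - 26100) = 1/(-74707495229/2862479) = -2862479/74707495229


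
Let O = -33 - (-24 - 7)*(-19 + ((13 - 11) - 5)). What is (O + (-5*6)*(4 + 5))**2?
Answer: 970225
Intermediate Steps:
O = -715 (O = -33 - (-31)*(-19 + (2 - 5)) = -33 - (-31)*(-19 - 3) = -33 - (-31)*(-22) = -33 - 1*682 = -33 - 682 = -715)
(O + (-5*6)*(4 + 5))**2 = (-715 + (-5*6)*(4 + 5))**2 = (-715 - 30*9)**2 = (-715 - 270)**2 = (-985)**2 = 970225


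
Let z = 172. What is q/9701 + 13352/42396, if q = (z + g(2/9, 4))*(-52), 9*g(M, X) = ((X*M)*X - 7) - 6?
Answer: -1669603126/2776164273 ≈ -0.60141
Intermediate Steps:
g(M, X) = -13/9 + M*X²/9 (g(M, X) = (((X*M)*X - 7) - 6)/9 = (((M*X)*X - 7) - 6)/9 = ((M*X² - 7) - 6)/9 = ((-7 + M*X²) - 6)/9 = (-13 + M*X²)/9 = -13/9 + M*X²/9)
q = -720044/81 (q = (172 + (-13/9 + (⅑)*(2/9)*4²))*(-52) = (172 + (-13/9 + (⅑)*(2*(⅑))*16))*(-52) = (172 + (-13/9 + (⅑)*(2/9)*16))*(-52) = (172 + (-13/9 + 32/81))*(-52) = (172 - 85/81)*(-52) = (13847/81)*(-52) = -720044/81 ≈ -8889.4)
q/9701 + 13352/42396 = -720044/81/9701 + 13352/42396 = -720044/81*1/9701 + 13352*(1/42396) = -720044/785781 + 3338/10599 = -1669603126/2776164273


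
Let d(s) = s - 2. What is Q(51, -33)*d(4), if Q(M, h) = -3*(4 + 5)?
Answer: -54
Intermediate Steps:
Q(M, h) = -27 (Q(M, h) = -3*9 = -27)
d(s) = -2 + s
Q(51, -33)*d(4) = -27*(-2 + 4) = -27*2 = -54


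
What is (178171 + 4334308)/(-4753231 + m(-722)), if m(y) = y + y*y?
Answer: -4512479/4232669 ≈ -1.0661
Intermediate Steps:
m(y) = y + y²
(178171 + 4334308)/(-4753231 + m(-722)) = (178171 + 4334308)/(-4753231 - 722*(1 - 722)) = 4512479/(-4753231 - 722*(-721)) = 4512479/(-4753231 + 520562) = 4512479/(-4232669) = 4512479*(-1/4232669) = -4512479/4232669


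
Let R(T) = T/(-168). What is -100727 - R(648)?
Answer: -705062/7 ≈ -1.0072e+5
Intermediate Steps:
R(T) = -T/168 (R(T) = T*(-1/168) = -T/168)
-100727 - R(648) = -100727 - (-1)*648/168 = -100727 - 1*(-27/7) = -100727 + 27/7 = -705062/7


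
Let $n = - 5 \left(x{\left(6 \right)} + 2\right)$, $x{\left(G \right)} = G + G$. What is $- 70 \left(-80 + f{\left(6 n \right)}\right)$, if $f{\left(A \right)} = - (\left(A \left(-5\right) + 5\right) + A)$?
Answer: $123550$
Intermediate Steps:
$x{\left(G \right)} = 2 G$
$n = -70$ ($n = - 5 \left(2 \cdot 6 + 2\right) = - 5 \left(12 + 2\right) = \left(-5\right) 14 = -70$)
$f{\left(A \right)} = -5 + 4 A$ ($f{\left(A \right)} = - (\left(- 5 A + 5\right) + A) = - (\left(5 - 5 A\right) + A) = - (5 - 4 A) = -5 + 4 A$)
$- 70 \left(-80 + f{\left(6 n \right)}\right) = - 70 \left(-80 + \left(-5 + 4 \cdot 6 \left(-70\right)\right)\right) = - 70 \left(-80 + \left(-5 + 4 \left(-420\right)\right)\right) = - 70 \left(-80 - 1685\right) = \left(-70\right) \left(-1765\right) = 123550$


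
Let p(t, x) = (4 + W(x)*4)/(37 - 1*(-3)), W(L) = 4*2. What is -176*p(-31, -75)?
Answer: -792/5 ≈ -158.40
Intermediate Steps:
W(L) = 8
p(t, x) = 9/10 (p(t, x) = (4 + 8*4)/(37 - 1*(-3)) = (4 + 32)/(37 + 3) = 36/40 = 36*(1/40) = 9/10)
-176*p(-31, -75) = -176*9/10 = -792/5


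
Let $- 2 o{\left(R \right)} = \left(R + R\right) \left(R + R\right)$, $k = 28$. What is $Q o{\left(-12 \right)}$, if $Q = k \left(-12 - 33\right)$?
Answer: $362880$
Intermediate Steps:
$o{\left(R \right)} = - 2 R^{2}$ ($o{\left(R \right)} = - \frac{\left(R + R\right) \left(R + R\right)}{2} = - \frac{2 R 2 R}{2} = - \frac{4 R^{2}}{2} = - 2 R^{2}$)
$Q = -1260$ ($Q = 28 \left(-12 - 33\right) = 28 \left(-45\right) = -1260$)
$Q o{\left(-12 \right)} = - 1260 \left(- 2 \left(-12\right)^{2}\right) = - 1260 \left(\left(-2\right) 144\right) = \left(-1260\right) \left(-288\right) = 362880$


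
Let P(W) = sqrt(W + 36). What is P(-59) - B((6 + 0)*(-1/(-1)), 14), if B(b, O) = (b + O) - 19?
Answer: -1 + I*sqrt(23) ≈ -1.0 + 4.7958*I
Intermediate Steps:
P(W) = sqrt(36 + W)
B(b, O) = -19 + O + b (B(b, O) = (O + b) - 19 = -19 + O + b)
P(-59) - B((6 + 0)*(-1/(-1)), 14) = sqrt(36 - 59) - (-19 + 14 + (6 + 0)*(-1/(-1))) = sqrt(-23) - (-19 + 14 + 6*(-1*(-1))) = I*sqrt(23) - (-19 + 14 + 6*1) = I*sqrt(23) - (-19 + 14 + 6) = I*sqrt(23) - 1*1 = I*sqrt(23) - 1 = -1 + I*sqrt(23)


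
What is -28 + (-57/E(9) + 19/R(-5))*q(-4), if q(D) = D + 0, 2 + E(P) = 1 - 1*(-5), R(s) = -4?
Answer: 48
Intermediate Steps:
E(P) = 4 (E(P) = -2 + (1 - 1*(-5)) = -2 + (1 + 5) = -2 + 6 = 4)
q(D) = D
-28 + (-57/E(9) + 19/R(-5))*q(-4) = -28 + (-57/4 + 19/(-4))*(-4) = -28 + (-57*¼ + 19*(-¼))*(-4) = -28 + (-57/4 - 19/4)*(-4) = -28 - 19*(-4) = -28 + 76 = 48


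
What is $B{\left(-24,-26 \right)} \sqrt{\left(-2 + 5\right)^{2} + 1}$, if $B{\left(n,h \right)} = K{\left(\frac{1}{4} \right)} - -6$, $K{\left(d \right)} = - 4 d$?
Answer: $5 \sqrt{10} \approx 15.811$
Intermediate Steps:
$B{\left(n,h \right)} = 5$ ($B{\left(n,h \right)} = - \frac{4}{4} - -6 = \left(-4\right) \frac{1}{4} + 6 = -1 + 6 = 5$)
$B{\left(-24,-26 \right)} \sqrt{\left(-2 + 5\right)^{2} + 1} = 5 \sqrt{\left(-2 + 5\right)^{2} + 1} = 5 \sqrt{3^{2} + 1} = 5 \sqrt{9 + 1} = 5 \sqrt{10}$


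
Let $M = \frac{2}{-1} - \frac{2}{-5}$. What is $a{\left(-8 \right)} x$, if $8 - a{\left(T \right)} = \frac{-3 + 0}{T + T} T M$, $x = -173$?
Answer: $- \frac{4844}{5} \approx -968.8$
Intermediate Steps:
$M = - \frac{8}{5}$ ($M = 2 \left(-1\right) - - \frac{2}{5} = -2 + \frac{2}{5} = - \frac{8}{5} \approx -1.6$)
$a{\left(T \right)} = \frac{28}{5}$ ($a{\left(T \right)} = 8 - \frac{-3 + 0}{T + T} T \left(- \frac{8}{5}\right) = 8 - - \frac{3}{2 T} T \left(- \frac{8}{5}\right) = 8 - \left(- \frac{3}{2}\right) \left(- \frac{8}{5}\right) = 8 - \frac{12}{5} = \frac{28}{5}$)
$a{\left(-8 \right)} x = \frac{28}{5} \left(-173\right) = - \frac{4844}{5}$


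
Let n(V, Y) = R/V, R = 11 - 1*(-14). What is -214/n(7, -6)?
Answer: -1498/25 ≈ -59.920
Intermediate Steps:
R = 25 (R = 11 + 14 = 25)
n(V, Y) = 25/V
-214/n(7, -6) = -214/(25/7) = -214/(25*(1/7)) = -214/25/7 = -214*7/25 = -1498/25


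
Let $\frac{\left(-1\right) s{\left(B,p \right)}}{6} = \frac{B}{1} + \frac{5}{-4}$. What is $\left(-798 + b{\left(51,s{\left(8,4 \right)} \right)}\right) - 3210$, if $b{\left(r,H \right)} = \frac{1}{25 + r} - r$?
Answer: $- \frac{308483}{76} \approx -4059.0$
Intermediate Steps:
$s{\left(B,p \right)} = \frac{15}{2} - 6 B$ ($s{\left(B,p \right)} = - 6 \left(\frac{B}{1} + \frac{5}{-4}\right) = - 6 \left(B 1 + 5 \left(- \frac{1}{4}\right)\right) = - 6 \left(B - \frac{5}{4}\right) = - 6 \left(- \frac{5}{4} + B\right) = \frac{15}{2} - 6 B$)
$\left(-798 + b{\left(51,s{\left(8,4 \right)} \right)}\right) - 3210 = \left(-798 + \frac{1 - 51^{2} - 1275}{25 + 51}\right) - 3210 = \left(-798 + \frac{1 - 2601 - 1275}{76}\right) - 3210 = \left(-798 + \frac{1}{76} \left(-3875\right)\right) - 3210 = \left(-798 - \frac{3875}{76}\right) - 3210 = - \frac{64523}{76} - 3210 = - \frac{308483}{76}$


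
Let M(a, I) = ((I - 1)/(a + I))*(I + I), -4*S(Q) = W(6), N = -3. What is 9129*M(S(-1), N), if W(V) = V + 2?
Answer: -219096/5 ≈ -43819.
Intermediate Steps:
W(V) = 2 + V
S(Q) = -2 (S(Q) = -(2 + 6)/4 = -1/4*8 = -2)
M(a, I) = 2*I*(-1 + I)/(I + a) (M(a, I) = ((-1 + I)/(I + a))*(2*I) = 2*I*(-1 + I)/(I + a))
9129*M(S(-1), N) = 9129*(2*(-3)*(-1 - 3)/(-3 - 2)) = 9129*(2*(-3)*(-4)/(-5)) = 9129*(2*(-3)*(-1/5)*(-4)) = 9129*(-24/5) = -219096/5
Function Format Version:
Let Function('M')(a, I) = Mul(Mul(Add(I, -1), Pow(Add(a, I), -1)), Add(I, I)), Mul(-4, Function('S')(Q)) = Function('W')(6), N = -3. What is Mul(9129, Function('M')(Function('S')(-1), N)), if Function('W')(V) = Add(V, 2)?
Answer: Rational(-219096, 5) ≈ -43819.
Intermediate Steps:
Function('W')(V) = Add(2, V)
Function('S')(Q) = -2 (Function('S')(Q) = Mul(Rational(-1, 4), Add(2, 6)) = Mul(Rational(-1, 4), 8) = -2)
Function('M')(a, I) = Mul(2, I, Pow(Add(I, a), -1), Add(-1, I)) (Function('M')(a, I) = Mul(Mul(Add(-1, I), Pow(Add(I, a), -1)), Mul(2, I)) = Mul(Mul(Pow(Add(I, a), -1), Add(-1, I)), Mul(2, I)) = Mul(2, I, Pow(Add(I, a), -1), Add(-1, I)))
Mul(9129, Function('M')(Function('S')(-1), N)) = Mul(9129, Mul(2, -3, Pow(Add(-3, -2), -1), Add(-1, -3))) = Mul(9129, Mul(2, -3, Pow(-5, -1), -4)) = Mul(9129, Mul(2, -3, Rational(-1, 5), -4)) = Mul(9129, Rational(-24, 5)) = Rational(-219096, 5)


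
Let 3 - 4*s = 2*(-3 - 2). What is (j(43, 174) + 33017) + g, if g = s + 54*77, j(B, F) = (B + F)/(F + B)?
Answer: 148717/4 ≈ 37179.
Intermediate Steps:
j(B, F) = 1 (j(B, F) = (B + F)/(B + F) = 1)
s = 13/4 (s = 3/4 - (-3 - 2)/2 = 3/4 - (-5)/2 = 3/4 - 1/4*(-10) = 3/4 + 5/2 = 13/4 ≈ 3.2500)
g = 16645/4 (g = 13/4 + 54*77 = 13/4 + 4158 = 16645/4 ≈ 4161.3)
(j(43, 174) + 33017) + g = (1 + 33017) + 16645/4 = 33018 + 16645/4 = 148717/4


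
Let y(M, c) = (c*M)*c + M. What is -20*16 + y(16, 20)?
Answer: 6096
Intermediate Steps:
y(M, c) = M + M*c**2 (y(M, c) = (M*c)*c + M = M*c**2 + M = M + M*c**2)
-20*16 + y(16, 20) = -20*16 + 16*(1 + 20**2) = -320 + 16*(1 + 400) = -320 + 16*401 = -320 + 6416 = 6096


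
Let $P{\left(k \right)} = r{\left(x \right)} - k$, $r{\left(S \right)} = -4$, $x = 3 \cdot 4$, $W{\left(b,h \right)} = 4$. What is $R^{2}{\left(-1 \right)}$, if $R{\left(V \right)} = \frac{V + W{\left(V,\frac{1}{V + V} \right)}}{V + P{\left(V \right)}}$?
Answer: $\frac{9}{16} \approx 0.5625$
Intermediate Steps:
$x = 12$
$P{\left(k \right)} = -4 - k$
$R{\left(V \right)} = -1 - \frac{V}{4}$ ($R{\left(V \right)} = \frac{V + 4}{V - \left(4 + V\right)} = \frac{4 + V}{-4} = \left(4 + V\right) \left(- \frac{1}{4}\right) = -1 - \frac{V}{4}$)
$R^{2}{\left(-1 \right)} = \left(-1 - - \frac{1}{4}\right)^{2} = \left(-1 + \frac{1}{4}\right)^{2} = \left(- \frac{3}{4}\right)^{2} = \frac{9}{16}$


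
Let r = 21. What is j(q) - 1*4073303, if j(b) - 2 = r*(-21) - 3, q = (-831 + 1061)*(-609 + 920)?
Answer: -4073745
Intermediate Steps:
q = 71530 (q = 230*311 = 71530)
j(b) = -442 (j(b) = 2 + (21*(-21) - 3) = 2 + (-441 - 3) = 2 - 444 = -442)
j(q) - 1*4073303 = -442 - 1*4073303 = -442 - 4073303 = -4073745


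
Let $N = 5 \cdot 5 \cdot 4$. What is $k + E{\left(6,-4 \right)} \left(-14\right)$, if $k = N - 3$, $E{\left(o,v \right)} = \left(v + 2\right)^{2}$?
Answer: $41$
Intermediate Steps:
$N = 100$ ($N = 25 \cdot 4 = 100$)
$E{\left(o,v \right)} = \left(2 + v\right)^{2}$
$k = 97$ ($k = 100 - 3 = 97$)
$k + E{\left(6,-4 \right)} \left(-14\right) = 97 + \left(2 - 4\right)^{2} \left(-14\right) = 97 + \left(-2\right)^{2} \left(-14\right) = 97 + 4 \left(-14\right) = 97 - 56 = 41$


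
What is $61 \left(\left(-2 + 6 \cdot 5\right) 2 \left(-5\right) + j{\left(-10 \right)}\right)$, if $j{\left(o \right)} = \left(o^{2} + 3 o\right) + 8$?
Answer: $-12322$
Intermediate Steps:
$j{\left(o \right)} = 8 + o^{2} + 3 o$
$61 \left(\left(-2 + 6 \cdot 5\right) 2 \left(-5\right) + j{\left(-10 \right)}\right) = 61 \left(\left(-2 + 6 \cdot 5\right) 2 \left(-5\right) + \left(8 + \left(-10\right)^{2} + 3 \left(-10\right)\right)\right) = 61 \left(\left(-2 + 30\right) 2 \left(-5\right) + \left(8 + 100 - 30\right)\right) = 61 \left(28 \cdot 2 \left(-5\right) + 78\right) = 61 \left(56 \left(-5\right) + 78\right) = 61 \left(-280 + 78\right) = 61 \left(-202\right) = -12322$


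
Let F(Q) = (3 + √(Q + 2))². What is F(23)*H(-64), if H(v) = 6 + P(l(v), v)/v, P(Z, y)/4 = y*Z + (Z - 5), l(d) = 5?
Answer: 1664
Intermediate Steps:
P(Z, y) = -20 + 4*Z + 4*Z*y (P(Z, y) = 4*(y*Z + (Z - 5)) = 4*(Z*y + (-5 + Z)) = 4*(-5 + Z + Z*y) = -20 + 4*Z + 4*Z*y)
H(v) = 26 (H(v) = 6 + (-20 + 4*5 + 4*5*v)/v = 6 + (-20 + 20 + 20*v)/v = 6 + (20*v)/v = 6 + 20 = 26)
F(Q) = (3 + √(2 + Q))²
F(23)*H(-64) = (3 + √(2 + 23))²*26 = (3 + √25)²*26 = (3 + 5)²*26 = 8²*26 = 64*26 = 1664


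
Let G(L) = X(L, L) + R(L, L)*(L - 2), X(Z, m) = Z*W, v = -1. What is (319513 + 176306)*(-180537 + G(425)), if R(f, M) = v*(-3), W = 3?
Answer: -88252311267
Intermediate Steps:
X(Z, m) = 3*Z (X(Z, m) = Z*3 = 3*Z)
R(f, M) = 3 (R(f, M) = -1*(-3) = 3)
G(L) = -6 + 6*L (G(L) = 3*L + 3*(L - 2) = 3*L + 3*(-2 + L) = 3*L + (-6 + 3*L) = -6 + 6*L)
(319513 + 176306)*(-180537 + G(425)) = (319513 + 176306)*(-180537 + (-6 + 6*425)) = 495819*(-180537 + (-6 + 2550)) = 495819*(-180537 + 2544) = 495819*(-177993) = -88252311267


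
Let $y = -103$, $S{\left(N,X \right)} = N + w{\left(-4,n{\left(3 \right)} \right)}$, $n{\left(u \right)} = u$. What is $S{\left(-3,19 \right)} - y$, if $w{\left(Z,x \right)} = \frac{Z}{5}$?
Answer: $\frac{496}{5} \approx 99.2$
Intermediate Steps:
$w{\left(Z,x \right)} = \frac{Z}{5}$ ($w{\left(Z,x \right)} = Z \frac{1}{5} = \frac{Z}{5}$)
$S{\left(N,X \right)} = - \frac{4}{5} + N$ ($S{\left(N,X \right)} = N + \frac{1}{5} \left(-4\right) = N - \frac{4}{5} = - \frac{4}{5} + N$)
$S{\left(-3,19 \right)} - y = \left(- \frac{4}{5} - 3\right) - -103 = - \frac{19}{5} + 103 = \frac{496}{5}$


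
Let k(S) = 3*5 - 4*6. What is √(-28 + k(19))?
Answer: I*√37 ≈ 6.0828*I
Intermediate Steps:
k(S) = -9 (k(S) = 15 - 24 = -9)
√(-28 + k(19)) = √(-28 - 9) = √(-37) = I*√37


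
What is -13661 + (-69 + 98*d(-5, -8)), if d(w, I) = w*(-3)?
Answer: -12260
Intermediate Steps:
d(w, I) = -3*w
-13661 + (-69 + 98*d(-5, -8)) = -13661 + (-69 + 98*(-3*(-5))) = -13661 + (-69 + 98*15) = -13661 + (-69 + 1470) = -13661 + 1401 = -12260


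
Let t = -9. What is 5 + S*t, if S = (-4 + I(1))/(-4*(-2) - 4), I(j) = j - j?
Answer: 14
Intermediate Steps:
I(j) = 0
S = -1 (S = (-4 + 0)/(-4*(-2) - 4) = -4/(8 - 4) = -4/4 = -4*¼ = -1)
5 + S*t = 5 - 1*(-9) = 5 + 9 = 14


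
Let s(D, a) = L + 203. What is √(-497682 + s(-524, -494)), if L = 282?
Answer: I*√497197 ≈ 705.12*I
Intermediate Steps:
s(D, a) = 485 (s(D, a) = 282 + 203 = 485)
√(-497682 + s(-524, -494)) = √(-497682 + 485) = √(-497197) = I*√497197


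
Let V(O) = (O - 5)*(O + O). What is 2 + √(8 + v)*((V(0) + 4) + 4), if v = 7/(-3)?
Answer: 2 + 8*√51/3 ≈ 21.044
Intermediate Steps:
V(O) = 2*O*(-5 + O) (V(O) = (-5 + O)*(2*O) = 2*O*(-5 + O))
v = -7/3 (v = 7*(-⅓) = -7/3 ≈ -2.3333)
2 + √(8 + v)*((V(0) + 4) + 4) = 2 + √(8 - 7/3)*((2*0*(-5 + 0) + 4) + 4) = 2 + √(17/3)*((2*0*(-5) + 4) + 4) = 2 + (√51/3)*((0 + 4) + 4) = 2 + (√51/3)*(4 + 4) = 2 + (√51/3)*8 = 2 + 8*√51/3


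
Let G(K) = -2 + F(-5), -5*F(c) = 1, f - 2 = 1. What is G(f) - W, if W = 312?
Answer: -1571/5 ≈ -314.20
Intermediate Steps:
f = 3 (f = 2 + 1 = 3)
F(c) = -⅕ (F(c) = -⅕*1 = -⅕)
G(K) = -11/5 (G(K) = -2 - ⅕ = -11/5)
G(f) - W = -11/5 - 1*312 = -11/5 - 312 = -1571/5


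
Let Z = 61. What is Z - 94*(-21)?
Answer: 2035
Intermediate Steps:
Z - 94*(-21) = 61 - 94*(-21) = 61 + 1974 = 2035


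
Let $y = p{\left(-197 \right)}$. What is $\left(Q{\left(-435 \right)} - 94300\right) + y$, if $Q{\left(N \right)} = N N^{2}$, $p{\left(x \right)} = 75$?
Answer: $-82407100$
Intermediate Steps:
$Q{\left(N \right)} = N^{3}$
$y = 75$
$\left(Q{\left(-435 \right)} - 94300\right) + y = \left(\left(-435\right)^{3} - 94300\right) + 75 = \left(-82312875 - 94300\right) + 75 = -82407175 + 75 = -82407100$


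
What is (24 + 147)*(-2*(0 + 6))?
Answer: -2052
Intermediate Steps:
(24 + 147)*(-2*(0 + 6)) = 171*(-2*6) = 171*(-12) = -2052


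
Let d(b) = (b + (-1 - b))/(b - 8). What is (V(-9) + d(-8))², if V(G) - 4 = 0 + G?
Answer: 6241/256 ≈ 24.379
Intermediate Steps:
V(G) = 4 + G (V(G) = 4 + (0 + G) = 4 + G)
d(b) = -1/(-8 + b)
(V(-9) + d(-8))² = ((4 - 9) - 1/(-8 - 8))² = (-5 - 1/(-16))² = (-5 - 1*(-1/16))² = (-5 + 1/16)² = (-79/16)² = 6241/256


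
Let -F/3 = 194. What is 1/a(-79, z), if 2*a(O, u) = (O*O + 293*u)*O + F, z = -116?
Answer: 2/2191431 ≈ 9.1265e-7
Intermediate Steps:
F = -582 (F = -3*194 = -582)
a(O, u) = -291 + O*(O² + 293*u)/2 (a(O, u) = ((O*O + 293*u)*O - 582)/2 = ((O² + 293*u)*O - 582)/2 = (O*(O² + 293*u) - 582)/2 = (-582 + O*(O² + 293*u))/2 = -291 + O*(O² + 293*u)/2)
1/a(-79, z) = 1/(-291 + (½)*(-79)³ + (293/2)*(-79)*(-116)) = 1/(-291 + (½)*(-493039) + 1342526) = 1/(-291 - 493039/2 + 1342526) = 1/(2191431/2) = 2/2191431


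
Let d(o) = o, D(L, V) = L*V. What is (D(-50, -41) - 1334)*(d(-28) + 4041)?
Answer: 2873308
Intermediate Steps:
(D(-50, -41) - 1334)*(d(-28) + 4041) = (-50*(-41) - 1334)*(-28 + 4041) = (2050 - 1334)*4013 = 716*4013 = 2873308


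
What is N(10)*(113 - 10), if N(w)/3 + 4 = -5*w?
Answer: -16686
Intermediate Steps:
N(w) = -12 - 15*w (N(w) = -12 + 3*(-5*w) = -12 - 15*w)
N(10)*(113 - 10) = (-12 - 15*10)*(113 - 10) = (-12 - 150)*103 = -162*103 = -16686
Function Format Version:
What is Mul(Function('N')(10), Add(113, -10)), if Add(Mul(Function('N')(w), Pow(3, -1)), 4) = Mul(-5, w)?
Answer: -16686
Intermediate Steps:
Function('N')(w) = Add(-12, Mul(-15, w)) (Function('N')(w) = Add(-12, Mul(3, Mul(-5, w))) = Add(-12, Mul(-15, w)))
Mul(Function('N')(10), Add(113, -10)) = Mul(Add(-12, Mul(-15, 10)), Add(113, -10)) = Mul(Add(-12, -150), 103) = Mul(-162, 103) = -16686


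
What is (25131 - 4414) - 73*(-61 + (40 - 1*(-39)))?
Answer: 19403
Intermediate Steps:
(25131 - 4414) - 73*(-61 + (40 - 1*(-39))) = 20717 - 73*(-61 + (40 + 39)) = 20717 - 73*(-61 + 79) = 20717 - 73*18 = 20717 - 1314 = 19403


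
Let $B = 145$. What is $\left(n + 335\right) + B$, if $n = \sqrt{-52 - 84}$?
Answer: $480 + 2 i \sqrt{34} \approx 480.0 + 11.662 i$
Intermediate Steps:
$n = 2 i \sqrt{34}$ ($n = \sqrt{-136} = 2 i \sqrt{34} \approx 11.662 i$)
$\left(n + 335\right) + B = \left(2 i \sqrt{34} + 335\right) + 145 = \left(335 + 2 i \sqrt{34}\right) + 145 = 480 + 2 i \sqrt{34}$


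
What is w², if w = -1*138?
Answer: 19044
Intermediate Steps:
w = -138
w² = (-138)² = 19044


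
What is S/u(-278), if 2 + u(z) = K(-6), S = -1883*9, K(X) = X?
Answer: 16947/8 ≈ 2118.4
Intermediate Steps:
S = -16947
u(z) = -8 (u(z) = -2 - 6 = -8)
S/u(-278) = -16947/(-8) = -16947*(-1/8) = 16947/8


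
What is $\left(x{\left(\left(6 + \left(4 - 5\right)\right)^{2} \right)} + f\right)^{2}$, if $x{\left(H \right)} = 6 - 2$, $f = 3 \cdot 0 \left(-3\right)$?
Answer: $16$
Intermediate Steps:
$f = 0$ ($f = 0 \left(-3\right) = 0$)
$x{\left(H \right)} = 4$ ($x{\left(H \right)} = 6 - 2 = 4$)
$\left(x{\left(\left(6 + \left(4 - 5\right)\right)^{2} \right)} + f\right)^{2} = \left(4 + 0\right)^{2} = 4^{2} = 16$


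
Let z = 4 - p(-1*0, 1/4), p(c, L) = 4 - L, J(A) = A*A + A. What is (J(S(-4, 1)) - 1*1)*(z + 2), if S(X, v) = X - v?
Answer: 171/4 ≈ 42.750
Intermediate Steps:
J(A) = A + A² (J(A) = A² + A = A + A²)
z = ¼ (z = 4 - (4 - 1/4) = 4 - (4 - 1*¼) = 4 - (4 - ¼) = 4 - 1*15/4 = 4 - 15/4 = ¼ ≈ 0.25000)
(J(S(-4, 1)) - 1*1)*(z + 2) = ((-4 - 1*1)*(1 + (-4 - 1*1)) - 1*1)*(¼ + 2) = ((-4 - 1)*(1 + (-4 - 1)) - 1)*(9/4) = (-5*(1 - 5) - 1)*(9/4) = (-5*(-4) - 1)*(9/4) = (20 - 1)*(9/4) = 19*(9/4) = 171/4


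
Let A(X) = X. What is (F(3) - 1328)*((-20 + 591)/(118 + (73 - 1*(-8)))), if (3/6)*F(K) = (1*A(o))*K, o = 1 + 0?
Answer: -754862/199 ≈ -3793.3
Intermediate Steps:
o = 1
F(K) = 2*K (F(K) = 2*((1*1)*K) = 2*(1*K) = 2*K)
(F(3) - 1328)*((-20 + 591)/(118 + (73 - 1*(-8)))) = (2*3 - 1328)*((-20 + 591)/(118 + (73 - 1*(-8)))) = (6 - 1328)*(571/(118 + (73 + 8))) = -754862/(118 + 81) = -754862/199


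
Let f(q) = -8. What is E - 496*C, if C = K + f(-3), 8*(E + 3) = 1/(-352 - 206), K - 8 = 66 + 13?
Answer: -174930769/4464 ≈ -39187.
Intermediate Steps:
K = 87 (K = 8 + (66 + 13) = 8 + 79 = 87)
E = -13393/4464 (E = -3 + 1/(8*(-352 - 206)) = -3 + (⅛)/(-558) = -3 + (⅛)*(-1/558) = -3 - 1/4464 = -13393/4464 ≈ -3.0002)
C = 79 (C = 87 - 8 = 79)
E - 496*C = -13393/4464 - 496*79 = -13393/4464 - 39184 = -174930769/4464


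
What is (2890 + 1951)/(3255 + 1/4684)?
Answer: 22675244/15246421 ≈ 1.4872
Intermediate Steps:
(2890 + 1951)/(3255 + 1/4684) = 4841/(3255 + 1/4684) = 4841/(15246421/4684) = 4841*(4684/15246421) = 22675244/15246421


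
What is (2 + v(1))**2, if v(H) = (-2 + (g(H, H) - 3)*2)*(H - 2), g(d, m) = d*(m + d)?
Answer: 36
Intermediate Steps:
g(d, m) = d*(d + m)
v(H) = (-8 + 4*H**2)*(-2 + H) (v(H) = (-2 + (H*(H + H) - 3)*2)*(H - 2) = (-2 + (H*(2*H) - 3)*2)*(-2 + H) = (-2 + (2*H**2 - 3)*2)*(-2 + H) = (-2 + (-3 + 2*H**2)*2)*(-2 + H) = (-2 + (-6 + 4*H**2))*(-2 + H) = (-8 + 4*H**2)*(-2 + H))
(2 + v(1))**2 = (2 + (16 - 8*1 - 8*1**2 + 4*1**3))**2 = (2 + (16 - 8 - 8*1 + 4*1))**2 = (2 + (16 - 8 - 8 + 4))**2 = (2 + 4)**2 = 6**2 = 36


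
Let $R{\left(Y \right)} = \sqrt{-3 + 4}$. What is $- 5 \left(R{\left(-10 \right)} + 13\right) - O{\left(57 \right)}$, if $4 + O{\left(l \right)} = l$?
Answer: $-123$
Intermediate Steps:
$R{\left(Y \right)} = 1$ ($R{\left(Y \right)} = \sqrt{1} = 1$)
$O{\left(l \right)} = -4 + l$
$- 5 \left(R{\left(-10 \right)} + 13\right) - O{\left(57 \right)} = - 5 \left(1 + 13\right) - \left(-4 + 57\right) = \left(-5\right) 14 - 53 = -70 - 53 = -123$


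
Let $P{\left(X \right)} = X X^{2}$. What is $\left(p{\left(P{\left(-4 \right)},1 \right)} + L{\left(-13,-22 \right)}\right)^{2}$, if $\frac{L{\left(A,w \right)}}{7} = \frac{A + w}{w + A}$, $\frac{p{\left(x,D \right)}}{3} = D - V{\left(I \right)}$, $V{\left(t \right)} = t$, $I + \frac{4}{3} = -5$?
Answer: $841$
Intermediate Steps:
$I = - \frac{19}{3}$ ($I = - \frac{4}{3} - 5 = - \frac{19}{3} \approx -6.3333$)
$P{\left(X \right)} = X^{3}$
$p{\left(x,D \right)} = 19 + 3 D$ ($p{\left(x,D \right)} = 3 \left(D - - \frac{19}{3}\right) = 3 \left(D + \frac{19}{3}\right) = 3 \left(\frac{19}{3} + D\right) = 19 + 3 D$)
$L{\left(A,w \right)} = 7$ ($L{\left(A,w \right)} = 7 \frac{A + w}{w + A} = 7 \frac{A + w}{A + w} = 7 \cdot 1 = 7$)
$\left(p{\left(P{\left(-4 \right)},1 \right)} + L{\left(-13,-22 \right)}\right)^{2} = \left(\left(19 + 3 \cdot 1\right) + 7\right)^{2} = \left(\left(19 + 3\right) + 7\right)^{2} = \left(22 + 7\right)^{2} = 29^{2} = 841$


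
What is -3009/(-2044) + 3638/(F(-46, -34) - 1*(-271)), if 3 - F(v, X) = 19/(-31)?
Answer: 256133849/17400572 ≈ 14.720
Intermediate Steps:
F(v, X) = 112/31 (F(v, X) = 3 - 19/(-31) = 3 - 19*(-1)/31 = 3 - 1*(-19/31) = 3 + 19/31 = 112/31)
-3009/(-2044) + 3638/(F(-46, -34) - 1*(-271)) = -3009/(-2044) + 3638/(112/31 - 1*(-271)) = -3009*(-1/2044) + 3638/(112/31 + 271) = 3009/2044 + 3638/(8513/31) = 3009/2044 + 3638*(31/8513) = 3009/2044 + 112778/8513 = 256133849/17400572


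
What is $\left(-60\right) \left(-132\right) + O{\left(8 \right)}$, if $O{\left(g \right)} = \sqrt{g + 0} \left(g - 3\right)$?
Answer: $7920 + 10 \sqrt{2} \approx 7934.1$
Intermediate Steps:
$O{\left(g \right)} = \sqrt{g} \left(-3 + g\right)$
$\left(-60\right) \left(-132\right) + O{\left(8 \right)} = \left(-60\right) \left(-132\right) + \sqrt{8} \left(-3 + 8\right) = 7920 + 2 \sqrt{2} \cdot 5 = 7920 + 10 \sqrt{2}$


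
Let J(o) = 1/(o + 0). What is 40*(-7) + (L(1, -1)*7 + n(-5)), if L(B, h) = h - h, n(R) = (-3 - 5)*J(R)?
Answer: -1392/5 ≈ -278.40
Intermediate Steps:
J(o) = 1/o
n(R) = -8/R (n(R) = (-3 - 5)/R = -8/R)
L(B, h) = 0
40*(-7) + (L(1, -1)*7 + n(-5)) = 40*(-7) + (0*7 - 8/(-5)) = -280 + (0 - 8*(-1/5)) = -280 + (0 + 8/5) = -280 + 8/5 = -1392/5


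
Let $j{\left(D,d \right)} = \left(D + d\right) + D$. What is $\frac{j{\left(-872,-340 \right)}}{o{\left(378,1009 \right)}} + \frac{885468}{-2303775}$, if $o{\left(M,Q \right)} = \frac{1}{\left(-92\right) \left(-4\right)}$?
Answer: $- \frac{588931192756}{767925} \approx -7.6691 \cdot 10^{5}$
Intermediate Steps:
$j{\left(D,d \right)} = d + 2 D$
$o{\left(M,Q \right)} = \frac{1}{368}$
$\frac{j{\left(-872,-340 \right)}}{o{\left(378,1009 \right)}} + \frac{885468}{-2303775} = \left(-340 + 2 \left(-872\right)\right) \frac{1}{\frac{1}{368}} + \frac{885468}{-2303775} = \left(-340 - 1744\right) 368 + 885468 \left(- \frac{1}{2303775}\right) = \left(-2084\right) 368 - \frac{295156}{767925} = -766912 - \frac{295156}{767925} = - \frac{588931192756}{767925}$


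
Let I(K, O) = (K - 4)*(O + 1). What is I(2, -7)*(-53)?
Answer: -636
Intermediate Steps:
I(K, O) = (1 + O)*(-4 + K) (I(K, O) = (-4 + K)*(1 + O) = (1 + O)*(-4 + K))
I(2, -7)*(-53) = (-4 + 2 - 4*(-7) + 2*(-7))*(-53) = (-4 + 2 + 28 - 14)*(-53) = 12*(-53) = -636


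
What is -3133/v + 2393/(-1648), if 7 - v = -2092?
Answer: -10186091/3459152 ≈ -2.9447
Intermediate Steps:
v = 2099 (v = 7 - 1*(-2092) = 7 + 2092 = 2099)
-3133/v + 2393/(-1648) = -3133/2099 + 2393/(-1648) = -3133*1/2099 + 2393*(-1/1648) = -3133/2099 - 2393/1648 = -10186091/3459152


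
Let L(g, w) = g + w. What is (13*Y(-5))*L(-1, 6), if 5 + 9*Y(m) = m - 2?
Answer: -260/3 ≈ -86.667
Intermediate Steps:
Y(m) = -7/9 + m/9 (Y(m) = -5/9 + (m - 2)/9 = -5/9 + (-2 + m)/9 = -5/9 + (-2/9 + m/9) = -7/9 + m/9)
(13*Y(-5))*L(-1, 6) = (13*(-7/9 + (⅑)*(-5)))*(-1 + 6) = (13*(-7/9 - 5/9))*5 = (13*(-4/3))*5 = -52/3*5 = -260/3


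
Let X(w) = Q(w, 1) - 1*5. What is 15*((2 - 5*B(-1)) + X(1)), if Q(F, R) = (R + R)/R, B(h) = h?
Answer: 60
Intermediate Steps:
Q(F, R) = 2 (Q(F, R) = (2*R)/R = 2)
X(w) = -3 (X(w) = 2 - 1*5 = 2 - 5 = -3)
15*((2 - 5*B(-1)) + X(1)) = 15*((2 - 5*(-1)) - 3) = 15*((2 + 5) - 3) = 15*(7 - 3) = 15*4 = 60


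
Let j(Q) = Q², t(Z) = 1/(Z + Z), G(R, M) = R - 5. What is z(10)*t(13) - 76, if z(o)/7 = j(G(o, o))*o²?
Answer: 7762/13 ≈ 597.08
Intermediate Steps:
G(R, M) = -5 + R
t(Z) = 1/(2*Z)
z(o) = 7*o²*(-5 + o)² (z(o) = 7*((-5 + o)²*o²) = 7*(o²*(-5 + o)²) = 7*o²*(-5 + o)²)
z(10)*t(13) - 76 = (7*10²*(-5 + 10)²)*((½)/13) - 76 = (7*100*5²)*((½)*(1/13)) - 76 = (7*100*25)*(1/26) - 76 = 17500*(1/26) - 76 = 8750/13 - 76 = 7762/13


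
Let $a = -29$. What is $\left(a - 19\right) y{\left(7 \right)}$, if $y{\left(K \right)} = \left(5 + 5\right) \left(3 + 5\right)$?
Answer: $-3840$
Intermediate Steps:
$y{\left(K \right)} = 80$ ($y{\left(K \right)} = 10 \cdot 8 = 80$)
$\left(a - 19\right) y{\left(7 \right)} = \left(-29 - 19\right) 80 = \left(-48\right) 80 = -3840$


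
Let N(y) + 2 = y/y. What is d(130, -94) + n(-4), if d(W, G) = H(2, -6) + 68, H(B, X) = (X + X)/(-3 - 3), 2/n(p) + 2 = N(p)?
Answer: 208/3 ≈ 69.333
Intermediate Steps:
N(y) = -1 (N(y) = -2 + y/y = -2 + 1 = -1)
n(p) = -⅔ (n(p) = 2/(-2 - 1) = 2/(-3) = 2*(-⅓) = -⅔)
H(B, X) = -X/3 (H(B, X) = (2*X)/(-6) = (2*X)*(-⅙) = -X/3)
d(W, G) = 70 (d(W, G) = -⅓*(-6) + 68 = 2 + 68 = 70)
d(130, -94) + n(-4) = 70 - ⅔ = 208/3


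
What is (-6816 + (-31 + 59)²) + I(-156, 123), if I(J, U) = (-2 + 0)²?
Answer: -6028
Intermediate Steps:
I(J, U) = 4 (I(J, U) = (-2)² = 4)
(-6816 + (-31 + 59)²) + I(-156, 123) = (-6816 + (-31 + 59)²) + 4 = (-6816 + 28²) + 4 = (-6816 + 784) + 4 = -6032 + 4 = -6028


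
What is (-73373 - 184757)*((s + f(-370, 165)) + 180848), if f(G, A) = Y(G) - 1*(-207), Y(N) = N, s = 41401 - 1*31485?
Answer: -49199836130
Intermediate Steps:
s = 9916 (s = 41401 - 31485 = 9916)
f(G, A) = 207 + G (f(G, A) = G - 1*(-207) = G + 207 = 207 + G)
(-73373 - 184757)*((s + f(-370, 165)) + 180848) = (-73373 - 184757)*((9916 + (207 - 370)) + 180848) = -258130*((9916 - 163) + 180848) = -258130*(9753 + 180848) = -258130*190601 = -49199836130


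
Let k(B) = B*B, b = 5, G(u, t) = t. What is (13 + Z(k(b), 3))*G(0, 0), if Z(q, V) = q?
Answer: 0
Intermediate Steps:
k(B) = B²
(13 + Z(k(b), 3))*G(0, 0) = (13 + 5²)*0 = (13 + 25)*0 = 38*0 = 0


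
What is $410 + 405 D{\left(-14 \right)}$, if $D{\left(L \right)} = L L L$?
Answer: $-1110910$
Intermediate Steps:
$D{\left(L \right)} = L^{3}$ ($D{\left(L \right)} = L^{2} L = L^{3}$)
$410 + 405 D{\left(-14 \right)} = 410 + 405 \left(-14\right)^{3} = 410 + 405 \left(-2744\right) = 410 - 1111320 = -1110910$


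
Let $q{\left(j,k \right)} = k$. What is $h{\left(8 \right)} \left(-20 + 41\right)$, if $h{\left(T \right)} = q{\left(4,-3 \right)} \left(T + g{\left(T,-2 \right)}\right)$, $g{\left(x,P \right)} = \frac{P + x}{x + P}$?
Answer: $-567$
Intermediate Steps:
$g{\left(x,P \right)} = 1$ ($g{\left(x,P \right)} = \frac{P + x}{P + x} = 1$)
$h{\left(T \right)} = -3 - 3 T$ ($h{\left(T \right)} = - 3 \left(T + 1\right) = - 3 \left(1 + T\right) = -3 - 3 T$)
$h{\left(8 \right)} \left(-20 + 41\right) = \left(-3 - 24\right) \left(-20 + 41\right) = \left(-3 - 24\right) 21 = \left(-27\right) 21 = -567$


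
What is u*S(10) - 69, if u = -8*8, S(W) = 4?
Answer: -325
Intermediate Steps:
u = -64
u*S(10) - 69 = -64*4 - 69 = -256 - 69 = -325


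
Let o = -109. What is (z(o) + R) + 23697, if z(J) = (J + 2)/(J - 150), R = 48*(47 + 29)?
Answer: 7082462/259 ≈ 27345.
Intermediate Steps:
R = 3648 (R = 48*76 = 3648)
z(J) = (2 + J)/(-150 + J)
(z(o) + R) + 23697 = ((2 - 109)/(-150 - 109) + 3648) + 23697 = (-107/(-259) + 3648) + 23697 = (-1/259*(-107) + 3648) + 23697 = (107/259 + 3648) + 23697 = 944939/259 + 23697 = 7082462/259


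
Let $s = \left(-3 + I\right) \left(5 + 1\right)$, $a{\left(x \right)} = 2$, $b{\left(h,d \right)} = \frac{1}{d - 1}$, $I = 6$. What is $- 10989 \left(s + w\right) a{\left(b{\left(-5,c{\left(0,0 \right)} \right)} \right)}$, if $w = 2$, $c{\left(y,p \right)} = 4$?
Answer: $-439560$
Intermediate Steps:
$b{\left(h,d \right)} = \frac{1}{-1 + d}$
$s = 18$ ($s = \left(-3 + 6\right) \left(5 + 1\right) = 3 \cdot 6 = 18$)
$- 10989 \left(s + w\right) a{\left(b{\left(-5,c{\left(0,0 \right)} \right)} \right)} = - 10989 \left(18 + 2\right) 2 = - 10989 \cdot 20 \cdot 2 = \left(-10989\right) 40 = -439560$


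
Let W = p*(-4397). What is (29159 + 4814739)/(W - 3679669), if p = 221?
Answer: -2421949/2325703 ≈ -1.0414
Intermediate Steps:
W = -971737 (W = 221*(-4397) = -971737)
(29159 + 4814739)/(W - 3679669) = (29159 + 4814739)/(-971737 - 3679669) = 4843898/(-4651406) = 4843898*(-1/4651406) = -2421949/2325703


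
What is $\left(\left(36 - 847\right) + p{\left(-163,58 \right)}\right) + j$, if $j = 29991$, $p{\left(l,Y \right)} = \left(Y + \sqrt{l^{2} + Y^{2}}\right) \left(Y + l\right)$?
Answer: $23090 - 105 \sqrt{29933} \approx 4923.8$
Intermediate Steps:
$p{\left(l,Y \right)} = \left(Y + l\right) \left(Y + \sqrt{Y^{2} + l^{2}}\right)$ ($p{\left(l,Y \right)} = \left(Y + \sqrt{Y^{2} + l^{2}}\right) \left(Y + l\right) = \left(Y + l\right) \left(Y + \sqrt{Y^{2} + l^{2}}\right)$)
$\left(\left(36 - 847\right) + p{\left(-163,58 \right)}\right) + j = \left(\left(36 - 847\right) + \left(58^{2} + 58 \left(-163\right) + 58 \sqrt{58^{2} + \left(-163\right)^{2}} - 163 \sqrt{58^{2} + \left(-163\right)^{2}}\right)\right) + 29991 = \left(\left(36 - 847\right) + \left(3364 - 9454 + 58 \sqrt{3364 + 26569} - 163 \sqrt{3364 + 26569}\right)\right) + 29991 = \left(-811 + \left(3364 - 9454 + 58 \sqrt{29933} - 163 \sqrt{29933}\right)\right) + 29991 = \left(-811 - \left(6090 + 105 \sqrt{29933}\right)\right) + 29991 = \left(-6901 - 105 \sqrt{29933}\right) + 29991 = 23090 - 105 \sqrt{29933}$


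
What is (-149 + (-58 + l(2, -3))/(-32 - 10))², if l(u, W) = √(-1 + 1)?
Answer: 9610000/441 ≈ 21791.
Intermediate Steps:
l(u, W) = 0 (l(u, W) = √0 = 0)
(-149 + (-58 + l(2, -3))/(-32 - 10))² = (-149 + (-58 + 0)/(-32 - 10))² = (-149 - 58/(-42))² = (-149 - 58*(-1/42))² = (-149 + 29/21)² = (-3100/21)² = 9610000/441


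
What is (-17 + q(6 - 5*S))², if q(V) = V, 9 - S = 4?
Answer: 1296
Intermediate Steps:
S = 5 (S = 9 - 1*4 = 9 - 4 = 5)
(-17 + q(6 - 5*S))² = (-17 + (6 - 5*5))² = (-17 + (6 - 25))² = (-17 - 19)² = (-36)² = 1296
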